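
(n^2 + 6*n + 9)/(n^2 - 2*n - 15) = (n + 3)/(n - 5)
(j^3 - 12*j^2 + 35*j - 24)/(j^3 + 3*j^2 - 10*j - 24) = (j^2 - 9*j + 8)/(j^2 + 6*j + 8)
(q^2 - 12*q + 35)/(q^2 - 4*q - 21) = (q - 5)/(q + 3)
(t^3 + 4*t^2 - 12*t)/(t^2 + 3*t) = (t^2 + 4*t - 12)/(t + 3)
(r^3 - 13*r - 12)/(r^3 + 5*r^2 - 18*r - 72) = (r + 1)/(r + 6)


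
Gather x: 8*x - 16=8*x - 16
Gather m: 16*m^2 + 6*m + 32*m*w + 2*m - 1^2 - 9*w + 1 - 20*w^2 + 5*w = 16*m^2 + m*(32*w + 8) - 20*w^2 - 4*w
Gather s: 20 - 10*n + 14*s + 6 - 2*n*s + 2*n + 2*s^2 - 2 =-8*n + 2*s^2 + s*(14 - 2*n) + 24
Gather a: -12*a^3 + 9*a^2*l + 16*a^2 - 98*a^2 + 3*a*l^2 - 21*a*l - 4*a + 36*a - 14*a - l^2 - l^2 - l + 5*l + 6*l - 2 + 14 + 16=-12*a^3 + a^2*(9*l - 82) + a*(3*l^2 - 21*l + 18) - 2*l^2 + 10*l + 28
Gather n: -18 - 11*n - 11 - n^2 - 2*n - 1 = -n^2 - 13*n - 30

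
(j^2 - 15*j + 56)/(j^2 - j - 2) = (-j^2 + 15*j - 56)/(-j^2 + j + 2)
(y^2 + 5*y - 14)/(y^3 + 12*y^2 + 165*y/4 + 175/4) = 4*(y - 2)/(4*y^2 + 20*y + 25)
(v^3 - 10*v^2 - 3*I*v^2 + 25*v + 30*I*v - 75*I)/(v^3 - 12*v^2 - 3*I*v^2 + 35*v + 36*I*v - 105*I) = (v - 5)/(v - 7)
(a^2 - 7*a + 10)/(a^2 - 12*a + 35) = (a - 2)/(a - 7)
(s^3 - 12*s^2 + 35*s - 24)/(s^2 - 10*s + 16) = (s^2 - 4*s + 3)/(s - 2)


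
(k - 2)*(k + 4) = k^2 + 2*k - 8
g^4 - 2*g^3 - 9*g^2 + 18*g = g*(g - 3)*(g - 2)*(g + 3)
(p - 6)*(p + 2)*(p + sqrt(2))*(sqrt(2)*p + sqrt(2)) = sqrt(2)*p^4 - 3*sqrt(2)*p^3 + 2*p^3 - 16*sqrt(2)*p^2 - 6*p^2 - 32*p - 12*sqrt(2)*p - 24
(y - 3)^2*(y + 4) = y^3 - 2*y^2 - 15*y + 36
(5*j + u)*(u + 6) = 5*j*u + 30*j + u^2 + 6*u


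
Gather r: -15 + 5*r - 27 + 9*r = 14*r - 42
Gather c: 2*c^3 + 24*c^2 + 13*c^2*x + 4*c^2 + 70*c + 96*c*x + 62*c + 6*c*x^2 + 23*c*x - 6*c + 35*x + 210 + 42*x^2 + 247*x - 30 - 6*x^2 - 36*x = 2*c^3 + c^2*(13*x + 28) + c*(6*x^2 + 119*x + 126) + 36*x^2 + 246*x + 180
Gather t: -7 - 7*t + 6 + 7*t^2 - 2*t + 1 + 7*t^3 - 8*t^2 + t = 7*t^3 - t^2 - 8*t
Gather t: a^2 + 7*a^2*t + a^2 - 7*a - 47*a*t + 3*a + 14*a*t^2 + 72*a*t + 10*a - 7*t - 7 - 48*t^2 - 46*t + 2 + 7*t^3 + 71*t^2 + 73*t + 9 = 2*a^2 + 6*a + 7*t^3 + t^2*(14*a + 23) + t*(7*a^2 + 25*a + 20) + 4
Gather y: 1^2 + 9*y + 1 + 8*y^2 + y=8*y^2 + 10*y + 2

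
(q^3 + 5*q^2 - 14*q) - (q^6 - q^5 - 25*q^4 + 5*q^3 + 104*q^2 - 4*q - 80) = -q^6 + q^5 + 25*q^4 - 4*q^3 - 99*q^2 - 10*q + 80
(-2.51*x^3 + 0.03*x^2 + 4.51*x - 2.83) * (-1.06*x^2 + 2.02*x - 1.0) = 2.6606*x^5 - 5.102*x^4 - 2.21*x^3 + 12.08*x^2 - 10.2266*x + 2.83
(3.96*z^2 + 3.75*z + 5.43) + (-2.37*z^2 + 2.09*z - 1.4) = 1.59*z^2 + 5.84*z + 4.03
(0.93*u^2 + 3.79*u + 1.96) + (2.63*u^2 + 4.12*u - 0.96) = 3.56*u^2 + 7.91*u + 1.0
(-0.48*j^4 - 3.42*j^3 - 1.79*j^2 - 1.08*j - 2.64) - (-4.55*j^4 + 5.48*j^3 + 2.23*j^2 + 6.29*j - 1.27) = 4.07*j^4 - 8.9*j^3 - 4.02*j^2 - 7.37*j - 1.37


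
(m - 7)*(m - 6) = m^2 - 13*m + 42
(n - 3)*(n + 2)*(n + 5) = n^3 + 4*n^2 - 11*n - 30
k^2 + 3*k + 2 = (k + 1)*(k + 2)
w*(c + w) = c*w + w^2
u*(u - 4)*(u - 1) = u^3 - 5*u^2 + 4*u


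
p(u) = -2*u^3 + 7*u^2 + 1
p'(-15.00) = -1560.00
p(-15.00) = 8326.00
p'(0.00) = 0.00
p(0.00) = 1.00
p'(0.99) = 7.98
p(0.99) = 5.92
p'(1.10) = 8.14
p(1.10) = 6.81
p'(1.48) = 7.58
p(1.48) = 9.85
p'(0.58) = 6.10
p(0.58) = 2.96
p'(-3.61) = -128.73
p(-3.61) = 186.32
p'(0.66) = 6.63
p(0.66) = 3.47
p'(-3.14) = -103.12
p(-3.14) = 131.94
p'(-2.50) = -72.50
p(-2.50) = 76.00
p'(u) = -6*u^2 + 14*u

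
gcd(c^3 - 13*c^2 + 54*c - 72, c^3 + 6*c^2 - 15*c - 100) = c - 4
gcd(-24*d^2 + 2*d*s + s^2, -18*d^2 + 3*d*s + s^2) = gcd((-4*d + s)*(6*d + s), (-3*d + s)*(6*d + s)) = 6*d + s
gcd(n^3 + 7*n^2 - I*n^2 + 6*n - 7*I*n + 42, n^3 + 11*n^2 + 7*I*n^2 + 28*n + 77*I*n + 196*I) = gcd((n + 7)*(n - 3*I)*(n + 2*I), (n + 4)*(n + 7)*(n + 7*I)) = n + 7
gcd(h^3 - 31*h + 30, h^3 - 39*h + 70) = h - 5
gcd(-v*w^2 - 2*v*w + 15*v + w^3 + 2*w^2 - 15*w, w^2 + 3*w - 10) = w + 5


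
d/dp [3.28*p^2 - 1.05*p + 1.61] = 6.56*p - 1.05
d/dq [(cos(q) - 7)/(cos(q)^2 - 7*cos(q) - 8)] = (cos(q)^2 - 14*cos(q) + 57)*sin(q)/(sin(q)^2 + 7*cos(q) + 7)^2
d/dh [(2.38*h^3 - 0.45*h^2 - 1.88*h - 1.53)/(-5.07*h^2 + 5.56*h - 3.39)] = (-12.0666*h^4 + 26.4656*h^3 - 36.2382*h^2 - 12.4632*h + 14.88)/(25.7049*h^4 - 56.3784*h^3 + 65.2882*h^2 - 37.6968*h + 11.4921)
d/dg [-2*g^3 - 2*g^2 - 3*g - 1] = -6*g^2 - 4*g - 3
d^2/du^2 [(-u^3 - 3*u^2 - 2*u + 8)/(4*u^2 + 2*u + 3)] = 158*(6*u^2 + 3*u - 1)/(64*u^6 + 96*u^5 + 192*u^4 + 152*u^3 + 144*u^2 + 54*u + 27)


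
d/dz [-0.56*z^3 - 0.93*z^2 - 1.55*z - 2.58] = -1.68*z^2 - 1.86*z - 1.55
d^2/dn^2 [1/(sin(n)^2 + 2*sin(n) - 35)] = 2*(-2*sin(n)^4 - 3*sin(n)^3 - 69*sin(n)^2 - 29*sin(n) + 39)/(sin(n)^2 + 2*sin(n) - 35)^3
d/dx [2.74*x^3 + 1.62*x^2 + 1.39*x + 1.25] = 8.22*x^2 + 3.24*x + 1.39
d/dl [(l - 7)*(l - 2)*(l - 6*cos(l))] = (l - 7)*(l - 2)*(6*sin(l) + 1) + (l - 7)*(l - 6*cos(l)) + (l - 2)*(l - 6*cos(l))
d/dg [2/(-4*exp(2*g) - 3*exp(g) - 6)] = (16*exp(g) + 6)*exp(g)/(4*exp(2*g) + 3*exp(g) + 6)^2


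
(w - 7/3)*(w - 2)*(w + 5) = w^3 + 2*w^2/3 - 17*w + 70/3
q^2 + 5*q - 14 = (q - 2)*(q + 7)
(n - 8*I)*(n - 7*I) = n^2 - 15*I*n - 56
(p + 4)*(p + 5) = p^2 + 9*p + 20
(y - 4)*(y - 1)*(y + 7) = y^3 + 2*y^2 - 31*y + 28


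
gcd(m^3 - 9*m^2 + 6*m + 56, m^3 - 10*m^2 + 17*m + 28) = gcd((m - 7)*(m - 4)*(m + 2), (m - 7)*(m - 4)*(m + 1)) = m^2 - 11*m + 28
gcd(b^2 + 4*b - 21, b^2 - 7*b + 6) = 1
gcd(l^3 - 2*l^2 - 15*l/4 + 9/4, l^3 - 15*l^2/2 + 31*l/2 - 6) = l^2 - 7*l/2 + 3/2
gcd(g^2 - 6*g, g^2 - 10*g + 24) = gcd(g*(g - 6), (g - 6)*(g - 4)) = g - 6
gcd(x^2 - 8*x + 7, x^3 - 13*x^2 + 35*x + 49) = x - 7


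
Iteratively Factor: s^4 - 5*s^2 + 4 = (s + 1)*(s^3 - s^2 - 4*s + 4) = (s + 1)*(s + 2)*(s^2 - 3*s + 2) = (s - 2)*(s + 1)*(s + 2)*(s - 1)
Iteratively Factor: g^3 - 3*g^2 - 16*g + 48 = (g - 3)*(g^2 - 16) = (g - 4)*(g - 3)*(g + 4)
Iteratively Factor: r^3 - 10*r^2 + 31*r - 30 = (r - 3)*(r^2 - 7*r + 10) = (r - 5)*(r - 3)*(r - 2)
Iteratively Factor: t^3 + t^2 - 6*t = (t)*(t^2 + t - 6) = t*(t - 2)*(t + 3)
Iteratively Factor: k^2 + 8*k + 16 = (k + 4)*(k + 4)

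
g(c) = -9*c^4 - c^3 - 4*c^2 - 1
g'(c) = -36*c^3 - 3*c^2 - 8*c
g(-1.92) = -130.97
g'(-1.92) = 259.10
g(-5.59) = -8739.31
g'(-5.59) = 6239.34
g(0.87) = -9.84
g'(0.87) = -32.94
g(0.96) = -13.22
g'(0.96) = -42.30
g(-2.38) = -298.95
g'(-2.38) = 487.37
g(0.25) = -1.30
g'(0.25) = -2.75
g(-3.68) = -1655.90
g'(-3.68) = 1782.91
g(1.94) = -150.84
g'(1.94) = -289.66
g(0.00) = -1.00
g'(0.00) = 0.00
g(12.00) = -188929.00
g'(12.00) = -62736.00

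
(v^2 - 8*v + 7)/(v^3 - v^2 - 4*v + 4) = (v - 7)/(v^2 - 4)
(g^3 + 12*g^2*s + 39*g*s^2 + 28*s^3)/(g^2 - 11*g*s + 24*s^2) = (g^3 + 12*g^2*s + 39*g*s^2 + 28*s^3)/(g^2 - 11*g*s + 24*s^2)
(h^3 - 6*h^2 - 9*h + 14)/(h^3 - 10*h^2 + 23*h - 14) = (h + 2)/(h - 2)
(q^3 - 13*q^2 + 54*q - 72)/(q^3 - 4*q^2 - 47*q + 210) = (q^2 - 7*q + 12)/(q^2 + 2*q - 35)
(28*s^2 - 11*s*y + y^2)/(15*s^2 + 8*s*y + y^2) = (28*s^2 - 11*s*y + y^2)/(15*s^2 + 8*s*y + y^2)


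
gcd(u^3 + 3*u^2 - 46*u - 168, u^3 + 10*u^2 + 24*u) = u^2 + 10*u + 24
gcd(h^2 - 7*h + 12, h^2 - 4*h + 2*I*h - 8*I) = h - 4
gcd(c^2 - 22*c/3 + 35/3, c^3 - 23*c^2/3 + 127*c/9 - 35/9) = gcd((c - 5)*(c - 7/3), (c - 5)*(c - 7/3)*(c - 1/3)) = c^2 - 22*c/3 + 35/3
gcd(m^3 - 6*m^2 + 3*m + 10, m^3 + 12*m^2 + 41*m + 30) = m + 1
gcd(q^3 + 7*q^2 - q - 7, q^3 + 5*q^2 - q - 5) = q^2 - 1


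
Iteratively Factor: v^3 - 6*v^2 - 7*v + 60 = (v - 4)*(v^2 - 2*v - 15) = (v - 5)*(v - 4)*(v + 3)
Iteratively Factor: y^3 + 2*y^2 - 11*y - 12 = (y + 1)*(y^2 + y - 12) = (y + 1)*(y + 4)*(y - 3)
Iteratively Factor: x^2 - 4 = (x - 2)*(x + 2)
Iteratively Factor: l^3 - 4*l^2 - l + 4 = (l + 1)*(l^2 - 5*l + 4) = (l - 4)*(l + 1)*(l - 1)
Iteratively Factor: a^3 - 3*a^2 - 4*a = (a)*(a^2 - 3*a - 4) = a*(a - 4)*(a + 1)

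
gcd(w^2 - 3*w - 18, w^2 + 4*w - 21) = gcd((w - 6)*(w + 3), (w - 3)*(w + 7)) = 1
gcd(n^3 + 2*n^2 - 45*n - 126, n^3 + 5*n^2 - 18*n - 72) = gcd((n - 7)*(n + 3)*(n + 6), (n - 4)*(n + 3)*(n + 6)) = n^2 + 9*n + 18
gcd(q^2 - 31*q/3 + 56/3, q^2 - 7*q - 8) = q - 8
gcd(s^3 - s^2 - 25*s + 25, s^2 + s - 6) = 1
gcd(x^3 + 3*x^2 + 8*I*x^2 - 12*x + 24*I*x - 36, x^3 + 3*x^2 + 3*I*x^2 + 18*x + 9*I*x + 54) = x^2 + x*(3 + 6*I) + 18*I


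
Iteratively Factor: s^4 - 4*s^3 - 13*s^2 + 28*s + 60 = (s - 5)*(s^3 + s^2 - 8*s - 12) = (s - 5)*(s + 2)*(s^2 - s - 6) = (s - 5)*(s + 2)^2*(s - 3)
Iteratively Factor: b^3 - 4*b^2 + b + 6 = (b - 3)*(b^2 - b - 2) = (b - 3)*(b + 1)*(b - 2)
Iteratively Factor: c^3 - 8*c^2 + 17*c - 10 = (c - 1)*(c^2 - 7*c + 10) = (c - 5)*(c - 1)*(c - 2)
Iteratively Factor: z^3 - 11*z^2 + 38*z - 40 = (z - 4)*(z^2 - 7*z + 10) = (z - 5)*(z - 4)*(z - 2)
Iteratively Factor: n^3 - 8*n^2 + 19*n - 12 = (n - 1)*(n^2 - 7*n + 12) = (n - 3)*(n - 1)*(n - 4)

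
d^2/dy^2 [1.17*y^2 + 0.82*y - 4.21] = 2.34000000000000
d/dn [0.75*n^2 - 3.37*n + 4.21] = 1.5*n - 3.37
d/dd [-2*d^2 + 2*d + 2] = 2 - 4*d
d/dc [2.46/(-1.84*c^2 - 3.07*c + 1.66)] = (9.0528*c + 7.5522)/(1.84*c^2 + 3.07*c - 1.66)^2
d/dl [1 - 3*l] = -3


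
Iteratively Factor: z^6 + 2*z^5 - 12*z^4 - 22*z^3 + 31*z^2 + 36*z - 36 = (z - 3)*(z^5 + 5*z^4 + 3*z^3 - 13*z^2 - 8*z + 12) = (z - 3)*(z - 1)*(z^4 + 6*z^3 + 9*z^2 - 4*z - 12) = (z - 3)*(z - 1)^2*(z^3 + 7*z^2 + 16*z + 12) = (z - 3)*(z - 1)^2*(z + 3)*(z^2 + 4*z + 4) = (z - 3)*(z - 1)^2*(z + 2)*(z + 3)*(z + 2)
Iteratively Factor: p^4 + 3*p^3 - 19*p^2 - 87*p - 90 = (p + 3)*(p^3 - 19*p - 30) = (p + 2)*(p + 3)*(p^2 - 2*p - 15) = (p - 5)*(p + 2)*(p + 3)*(p + 3)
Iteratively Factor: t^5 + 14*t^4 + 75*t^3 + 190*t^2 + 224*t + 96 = (t + 1)*(t^4 + 13*t^3 + 62*t^2 + 128*t + 96) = (t + 1)*(t + 2)*(t^3 + 11*t^2 + 40*t + 48) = (t + 1)*(t + 2)*(t + 4)*(t^2 + 7*t + 12) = (t + 1)*(t + 2)*(t + 3)*(t + 4)*(t + 4)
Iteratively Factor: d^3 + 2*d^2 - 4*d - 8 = (d - 2)*(d^2 + 4*d + 4) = (d - 2)*(d + 2)*(d + 2)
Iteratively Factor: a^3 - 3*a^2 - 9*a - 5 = (a + 1)*(a^2 - 4*a - 5) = (a - 5)*(a + 1)*(a + 1)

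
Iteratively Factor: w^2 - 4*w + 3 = (w - 3)*(w - 1)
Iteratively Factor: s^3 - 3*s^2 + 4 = (s - 2)*(s^2 - s - 2) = (s - 2)^2*(s + 1)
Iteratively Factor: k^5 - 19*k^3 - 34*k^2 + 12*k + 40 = (k - 1)*(k^4 + k^3 - 18*k^2 - 52*k - 40) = (k - 5)*(k - 1)*(k^3 + 6*k^2 + 12*k + 8) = (k - 5)*(k - 1)*(k + 2)*(k^2 + 4*k + 4) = (k - 5)*(k - 1)*(k + 2)^2*(k + 2)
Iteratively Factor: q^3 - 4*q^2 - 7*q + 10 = (q + 2)*(q^2 - 6*q + 5) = (q - 1)*(q + 2)*(q - 5)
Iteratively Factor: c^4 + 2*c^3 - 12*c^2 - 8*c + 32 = (c + 4)*(c^3 - 2*c^2 - 4*c + 8) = (c - 2)*(c + 4)*(c^2 - 4) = (c - 2)^2*(c + 4)*(c + 2)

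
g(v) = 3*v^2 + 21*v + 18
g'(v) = 6*v + 21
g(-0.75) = 3.94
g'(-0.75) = 16.50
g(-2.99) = -17.97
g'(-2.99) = 3.06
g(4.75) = 185.44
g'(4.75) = 49.50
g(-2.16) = -13.36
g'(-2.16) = 8.04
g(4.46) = 171.33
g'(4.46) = 47.76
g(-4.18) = -17.36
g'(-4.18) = -4.08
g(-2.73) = -16.97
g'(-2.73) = 4.62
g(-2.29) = -14.36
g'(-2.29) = 7.26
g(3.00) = 108.00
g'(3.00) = 39.00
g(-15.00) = 378.00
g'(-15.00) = -69.00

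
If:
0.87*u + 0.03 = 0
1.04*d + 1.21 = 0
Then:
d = -1.16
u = -0.03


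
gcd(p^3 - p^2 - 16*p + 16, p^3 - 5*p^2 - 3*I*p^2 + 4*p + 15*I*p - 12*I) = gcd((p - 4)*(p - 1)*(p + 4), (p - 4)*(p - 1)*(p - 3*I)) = p^2 - 5*p + 4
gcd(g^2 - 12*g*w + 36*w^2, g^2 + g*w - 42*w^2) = -g + 6*w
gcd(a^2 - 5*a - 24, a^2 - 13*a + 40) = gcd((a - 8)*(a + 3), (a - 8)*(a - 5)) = a - 8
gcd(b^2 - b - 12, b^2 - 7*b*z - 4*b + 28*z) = b - 4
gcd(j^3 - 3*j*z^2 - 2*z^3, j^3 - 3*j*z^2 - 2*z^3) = -j^3 + 3*j*z^2 + 2*z^3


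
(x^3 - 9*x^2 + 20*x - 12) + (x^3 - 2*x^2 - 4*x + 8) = 2*x^3 - 11*x^2 + 16*x - 4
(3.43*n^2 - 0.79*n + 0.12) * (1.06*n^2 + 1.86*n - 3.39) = 3.6358*n^4 + 5.5424*n^3 - 12.9699*n^2 + 2.9013*n - 0.4068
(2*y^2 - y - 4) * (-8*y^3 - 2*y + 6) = -16*y^5 + 8*y^4 + 28*y^3 + 14*y^2 + 2*y - 24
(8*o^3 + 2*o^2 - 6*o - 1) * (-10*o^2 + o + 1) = -80*o^5 - 12*o^4 + 70*o^3 + 6*o^2 - 7*o - 1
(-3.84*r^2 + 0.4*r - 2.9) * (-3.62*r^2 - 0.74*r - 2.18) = 13.9008*r^4 + 1.3936*r^3 + 18.5732*r^2 + 1.274*r + 6.322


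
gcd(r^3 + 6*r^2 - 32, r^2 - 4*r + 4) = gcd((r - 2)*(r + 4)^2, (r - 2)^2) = r - 2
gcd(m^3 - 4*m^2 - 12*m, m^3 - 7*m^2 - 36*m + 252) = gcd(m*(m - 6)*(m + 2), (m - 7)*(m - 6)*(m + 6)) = m - 6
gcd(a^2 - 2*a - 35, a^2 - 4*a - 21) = a - 7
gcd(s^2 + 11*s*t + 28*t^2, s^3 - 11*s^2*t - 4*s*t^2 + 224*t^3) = s + 4*t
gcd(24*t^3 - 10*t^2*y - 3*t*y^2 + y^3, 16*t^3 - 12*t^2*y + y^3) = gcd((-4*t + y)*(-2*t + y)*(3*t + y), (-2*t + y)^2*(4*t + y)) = -2*t + y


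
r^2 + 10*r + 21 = (r + 3)*(r + 7)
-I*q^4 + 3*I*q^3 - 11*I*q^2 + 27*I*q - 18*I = (q - 2)*(q - 3*I)*(q + 3*I)*(-I*q + I)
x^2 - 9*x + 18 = (x - 6)*(x - 3)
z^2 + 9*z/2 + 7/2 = (z + 1)*(z + 7/2)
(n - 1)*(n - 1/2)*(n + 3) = n^3 + 3*n^2/2 - 4*n + 3/2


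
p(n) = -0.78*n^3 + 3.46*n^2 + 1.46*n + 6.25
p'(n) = -2.34*n^2 + 6.92*n + 1.46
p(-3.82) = 94.64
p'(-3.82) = -59.12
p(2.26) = 18.22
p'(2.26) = 5.15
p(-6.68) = 383.39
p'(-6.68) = -149.18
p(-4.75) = 160.98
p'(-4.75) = -84.21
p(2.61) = 19.76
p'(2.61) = 3.58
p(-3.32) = 68.08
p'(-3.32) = -47.31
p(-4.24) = 121.72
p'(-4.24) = -69.95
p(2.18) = 17.80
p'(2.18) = 5.42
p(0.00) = 6.25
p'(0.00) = 1.46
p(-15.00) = 3395.35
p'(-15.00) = -628.84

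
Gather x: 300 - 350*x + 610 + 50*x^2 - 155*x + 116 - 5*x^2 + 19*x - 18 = 45*x^2 - 486*x + 1008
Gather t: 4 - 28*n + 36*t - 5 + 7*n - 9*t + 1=-21*n + 27*t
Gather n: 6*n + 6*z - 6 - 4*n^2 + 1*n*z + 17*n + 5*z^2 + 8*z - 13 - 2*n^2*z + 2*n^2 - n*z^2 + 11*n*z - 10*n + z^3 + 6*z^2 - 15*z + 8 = n^2*(-2*z - 2) + n*(-z^2 + 12*z + 13) + z^3 + 11*z^2 - z - 11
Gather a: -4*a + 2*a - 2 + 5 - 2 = 1 - 2*a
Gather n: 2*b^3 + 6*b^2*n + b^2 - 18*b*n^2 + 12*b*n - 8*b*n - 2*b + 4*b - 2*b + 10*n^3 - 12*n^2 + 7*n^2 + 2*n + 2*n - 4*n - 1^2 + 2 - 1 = 2*b^3 + b^2 + 10*n^3 + n^2*(-18*b - 5) + n*(6*b^2 + 4*b)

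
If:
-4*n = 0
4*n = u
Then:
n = 0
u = 0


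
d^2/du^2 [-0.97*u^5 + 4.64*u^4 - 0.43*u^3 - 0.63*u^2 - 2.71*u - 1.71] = -19.4*u^3 + 55.68*u^2 - 2.58*u - 1.26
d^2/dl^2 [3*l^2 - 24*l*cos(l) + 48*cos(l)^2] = 24*l*cos(l) + 192*sin(l)^2 + 48*sin(l) - 90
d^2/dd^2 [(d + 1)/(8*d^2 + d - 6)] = 2*((d + 1)*(16*d + 1)^2 - 3*(8*d + 3)*(8*d^2 + d - 6))/(8*d^2 + d - 6)^3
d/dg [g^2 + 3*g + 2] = 2*g + 3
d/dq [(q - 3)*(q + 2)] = 2*q - 1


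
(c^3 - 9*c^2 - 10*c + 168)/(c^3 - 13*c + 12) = (c^2 - 13*c + 42)/(c^2 - 4*c + 3)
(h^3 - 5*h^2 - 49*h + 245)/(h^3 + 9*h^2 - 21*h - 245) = (h - 7)/(h + 7)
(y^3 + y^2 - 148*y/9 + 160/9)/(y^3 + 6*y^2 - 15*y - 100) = (y^2 - 4*y + 32/9)/(y^2 + y - 20)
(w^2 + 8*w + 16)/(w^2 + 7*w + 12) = (w + 4)/(w + 3)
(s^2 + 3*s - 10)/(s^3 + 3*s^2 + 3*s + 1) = (s^2 + 3*s - 10)/(s^3 + 3*s^2 + 3*s + 1)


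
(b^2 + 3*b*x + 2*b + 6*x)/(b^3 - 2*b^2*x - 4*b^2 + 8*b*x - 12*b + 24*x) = (-b - 3*x)/(-b^2 + 2*b*x + 6*b - 12*x)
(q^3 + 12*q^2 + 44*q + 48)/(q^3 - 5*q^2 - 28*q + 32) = (q^2 + 8*q + 12)/(q^2 - 9*q + 8)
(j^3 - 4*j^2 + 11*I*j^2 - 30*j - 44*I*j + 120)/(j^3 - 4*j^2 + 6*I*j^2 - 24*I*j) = (j + 5*I)/j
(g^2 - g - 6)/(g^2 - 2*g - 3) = (g + 2)/(g + 1)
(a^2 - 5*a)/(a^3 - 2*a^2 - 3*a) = (5 - a)/(-a^2 + 2*a + 3)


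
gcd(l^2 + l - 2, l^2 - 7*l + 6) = l - 1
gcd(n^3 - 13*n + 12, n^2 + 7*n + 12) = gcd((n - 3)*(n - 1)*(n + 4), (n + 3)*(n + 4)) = n + 4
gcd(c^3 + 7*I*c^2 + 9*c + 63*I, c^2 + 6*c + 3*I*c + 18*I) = c + 3*I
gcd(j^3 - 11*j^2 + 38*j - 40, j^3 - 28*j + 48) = j^2 - 6*j + 8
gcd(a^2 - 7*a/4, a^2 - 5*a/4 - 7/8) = a - 7/4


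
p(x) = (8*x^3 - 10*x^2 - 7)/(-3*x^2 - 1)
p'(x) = 6*x*(8*x^3 - 10*x^2 - 7)/(-3*x^2 - 1)^2 + (24*x^2 - 20*x)/(-3*x^2 - 1)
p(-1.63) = 7.60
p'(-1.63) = -2.45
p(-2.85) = 10.78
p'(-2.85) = -2.67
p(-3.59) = 12.76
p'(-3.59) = -2.68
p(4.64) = -8.80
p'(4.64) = -2.73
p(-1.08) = 6.39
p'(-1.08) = -1.82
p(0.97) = 2.38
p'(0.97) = -4.46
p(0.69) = 3.76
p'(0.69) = -5.43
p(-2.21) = 9.08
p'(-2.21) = -2.62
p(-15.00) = 43.28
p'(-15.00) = -2.67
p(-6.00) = 19.22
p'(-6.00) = -2.68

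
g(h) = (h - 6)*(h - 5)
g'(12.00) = 13.00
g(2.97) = 6.15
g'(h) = 2*h - 11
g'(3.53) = -3.94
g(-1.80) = 53.04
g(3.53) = 3.63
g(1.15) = 18.67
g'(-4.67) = -20.34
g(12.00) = 42.00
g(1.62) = 14.80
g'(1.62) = -7.76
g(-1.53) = 49.17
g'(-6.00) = -23.00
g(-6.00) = 132.00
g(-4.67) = 103.18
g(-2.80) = 68.64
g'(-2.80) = -16.60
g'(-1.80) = -14.60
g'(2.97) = -5.06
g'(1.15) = -8.70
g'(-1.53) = -14.06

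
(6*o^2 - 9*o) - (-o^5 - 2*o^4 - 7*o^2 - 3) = o^5 + 2*o^4 + 13*o^2 - 9*o + 3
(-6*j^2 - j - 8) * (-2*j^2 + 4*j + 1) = 12*j^4 - 22*j^3 + 6*j^2 - 33*j - 8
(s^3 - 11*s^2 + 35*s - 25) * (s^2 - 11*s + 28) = s^5 - 22*s^4 + 184*s^3 - 718*s^2 + 1255*s - 700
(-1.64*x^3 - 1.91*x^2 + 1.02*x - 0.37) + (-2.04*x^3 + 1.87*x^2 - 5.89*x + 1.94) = -3.68*x^3 - 0.0399999999999998*x^2 - 4.87*x + 1.57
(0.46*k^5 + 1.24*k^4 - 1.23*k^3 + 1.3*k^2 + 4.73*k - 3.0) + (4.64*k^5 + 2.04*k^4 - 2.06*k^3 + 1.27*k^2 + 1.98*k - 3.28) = 5.1*k^5 + 3.28*k^4 - 3.29*k^3 + 2.57*k^2 + 6.71*k - 6.28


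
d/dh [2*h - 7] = 2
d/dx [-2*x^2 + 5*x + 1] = 5 - 4*x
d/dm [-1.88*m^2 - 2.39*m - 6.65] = -3.76*m - 2.39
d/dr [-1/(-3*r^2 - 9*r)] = (-2*r - 3)/(3*r^2*(r + 3)^2)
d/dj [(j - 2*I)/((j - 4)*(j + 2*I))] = ((-j + 2*I)*(j - 4) + (-j + 2*I)*(j + 2*I) + (j - 4)*(j + 2*I))/((j - 4)^2*(j + 2*I)^2)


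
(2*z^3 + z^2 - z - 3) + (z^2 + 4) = 2*z^3 + 2*z^2 - z + 1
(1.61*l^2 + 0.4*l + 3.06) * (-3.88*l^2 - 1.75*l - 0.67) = -6.2468*l^4 - 4.3695*l^3 - 13.6515*l^2 - 5.623*l - 2.0502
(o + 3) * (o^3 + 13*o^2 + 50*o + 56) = o^4 + 16*o^3 + 89*o^2 + 206*o + 168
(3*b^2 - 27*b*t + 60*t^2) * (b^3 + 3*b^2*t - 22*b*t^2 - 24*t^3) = 3*b^5 - 18*b^4*t - 87*b^3*t^2 + 702*b^2*t^3 - 672*b*t^4 - 1440*t^5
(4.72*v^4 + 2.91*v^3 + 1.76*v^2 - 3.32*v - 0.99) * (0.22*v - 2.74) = 1.0384*v^5 - 12.2926*v^4 - 7.5862*v^3 - 5.5528*v^2 + 8.879*v + 2.7126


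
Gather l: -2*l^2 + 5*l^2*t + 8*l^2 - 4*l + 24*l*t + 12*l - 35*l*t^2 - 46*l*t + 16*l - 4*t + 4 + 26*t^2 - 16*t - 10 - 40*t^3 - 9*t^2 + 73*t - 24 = l^2*(5*t + 6) + l*(-35*t^2 - 22*t + 24) - 40*t^3 + 17*t^2 + 53*t - 30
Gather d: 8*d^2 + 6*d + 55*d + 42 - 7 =8*d^2 + 61*d + 35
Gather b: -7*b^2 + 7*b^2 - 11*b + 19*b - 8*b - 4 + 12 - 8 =0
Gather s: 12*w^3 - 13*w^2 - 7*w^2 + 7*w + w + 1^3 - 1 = 12*w^3 - 20*w^2 + 8*w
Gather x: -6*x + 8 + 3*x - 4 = 4 - 3*x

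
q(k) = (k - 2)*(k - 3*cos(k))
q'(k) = k + (k - 2)*(3*sin(k) + 1) - 3*cos(k)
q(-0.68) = 8.07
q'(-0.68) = -0.64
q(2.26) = 1.08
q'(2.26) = 5.03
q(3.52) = 9.59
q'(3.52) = 6.14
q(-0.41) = 7.62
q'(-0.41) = -2.69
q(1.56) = -0.67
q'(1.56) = -0.23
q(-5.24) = 48.87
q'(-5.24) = -32.76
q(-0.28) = 7.21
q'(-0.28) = -3.55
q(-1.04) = 7.78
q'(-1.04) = 2.27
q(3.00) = 5.97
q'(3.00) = 7.39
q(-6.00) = 71.04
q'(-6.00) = -23.59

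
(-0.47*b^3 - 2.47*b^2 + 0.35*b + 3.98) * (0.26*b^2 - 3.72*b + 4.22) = -0.1222*b^5 + 1.1062*b^4 + 7.296*b^3 - 10.6906*b^2 - 13.3286*b + 16.7956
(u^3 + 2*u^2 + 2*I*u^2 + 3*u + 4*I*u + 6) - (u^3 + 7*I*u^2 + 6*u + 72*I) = 2*u^2 - 5*I*u^2 - 3*u + 4*I*u + 6 - 72*I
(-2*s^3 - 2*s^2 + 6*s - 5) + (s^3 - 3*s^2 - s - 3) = -s^3 - 5*s^2 + 5*s - 8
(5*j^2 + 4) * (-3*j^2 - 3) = -15*j^4 - 27*j^2 - 12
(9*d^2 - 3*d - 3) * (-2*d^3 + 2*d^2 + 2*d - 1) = -18*d^5 + 24*d^4 + 18*d^3 - 21*d^2 - 3*d + 3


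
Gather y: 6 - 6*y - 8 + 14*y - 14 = 8*y - 16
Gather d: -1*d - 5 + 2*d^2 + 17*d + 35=2*d^2 + 16*d + 30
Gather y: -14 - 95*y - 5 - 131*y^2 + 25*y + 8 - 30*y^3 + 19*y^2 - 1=-30*y^3 - 112*y^2 - 70*y - 12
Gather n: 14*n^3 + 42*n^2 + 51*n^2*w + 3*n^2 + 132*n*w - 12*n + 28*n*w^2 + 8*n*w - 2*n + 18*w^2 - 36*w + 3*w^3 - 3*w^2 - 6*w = 14*n^3 + n^2*(51*w + 45) + n*(28*w^2 + 140*w - 14) + 3*w^3 + 15*w^2 - 42*w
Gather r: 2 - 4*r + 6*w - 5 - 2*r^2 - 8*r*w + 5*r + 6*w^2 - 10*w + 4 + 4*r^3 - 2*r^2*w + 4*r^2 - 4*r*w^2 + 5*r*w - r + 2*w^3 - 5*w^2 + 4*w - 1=4*r^3 + r^2*(2 - 2*w) + r*(-4*w^2 - 3*w) + 2*w^3 + w^2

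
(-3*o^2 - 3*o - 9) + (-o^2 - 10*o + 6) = -4*o^2 - 13*o - 3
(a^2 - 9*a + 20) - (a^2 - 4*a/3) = 20 - 23*a/3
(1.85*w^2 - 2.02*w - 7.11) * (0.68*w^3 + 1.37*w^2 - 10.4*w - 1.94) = 1.258*w^5 + 1.1609*w^4 - 26.8422*w^3 + 7.6783*w^2 + 77.8628*w + 13.7934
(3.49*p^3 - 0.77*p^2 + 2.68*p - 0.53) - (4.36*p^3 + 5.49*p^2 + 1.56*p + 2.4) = -0.87*p^3 - 6.26*p^2 + 1.12*p - 2.93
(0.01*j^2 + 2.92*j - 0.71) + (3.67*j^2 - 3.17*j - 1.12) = 3.68*j^2 - 0.25*j - 1.83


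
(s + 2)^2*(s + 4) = s^3 + 8*s^2 + 20*s + 16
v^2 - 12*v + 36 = (v - 6)^2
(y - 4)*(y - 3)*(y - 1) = y^3 - 8*y^2 + 19*y - 12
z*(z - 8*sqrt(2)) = z^2 - 8*sqrt(2)*z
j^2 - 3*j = j*(j - 3)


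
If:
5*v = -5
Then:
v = -1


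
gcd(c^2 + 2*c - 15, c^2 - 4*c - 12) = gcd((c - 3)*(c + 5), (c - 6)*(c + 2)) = 1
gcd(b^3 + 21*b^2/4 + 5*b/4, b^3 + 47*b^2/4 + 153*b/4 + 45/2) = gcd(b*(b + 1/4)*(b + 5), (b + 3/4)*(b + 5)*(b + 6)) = b + 5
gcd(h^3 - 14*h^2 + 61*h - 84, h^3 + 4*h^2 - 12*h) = 1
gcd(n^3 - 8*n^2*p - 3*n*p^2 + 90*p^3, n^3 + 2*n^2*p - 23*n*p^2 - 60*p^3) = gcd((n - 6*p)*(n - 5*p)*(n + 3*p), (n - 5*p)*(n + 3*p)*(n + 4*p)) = -n^2 + 2*n*p + 15*p^2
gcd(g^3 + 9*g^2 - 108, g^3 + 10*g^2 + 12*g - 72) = g^2 + 12*g + 36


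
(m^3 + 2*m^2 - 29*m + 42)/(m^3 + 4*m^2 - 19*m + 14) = (m - 3)/(m - 1)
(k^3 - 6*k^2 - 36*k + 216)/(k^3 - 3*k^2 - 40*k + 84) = (k^2 - 12*k + 36)/(k^2 - 9*k + 14)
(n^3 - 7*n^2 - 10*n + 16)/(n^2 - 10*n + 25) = (n^3 - 7*n^2 - 10*n + 16)/(n^2 - 10*n + 25)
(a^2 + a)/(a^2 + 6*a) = (a + 1)/(a + 6)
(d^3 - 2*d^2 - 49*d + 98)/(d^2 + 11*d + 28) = (d^2 - 9*d + 14)/(d + 4)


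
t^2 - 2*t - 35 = (t - 7)*(t + 5)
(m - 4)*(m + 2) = m^2 - 2*m - 8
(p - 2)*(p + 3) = p^2 + p - 6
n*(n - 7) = n^2 - 7*n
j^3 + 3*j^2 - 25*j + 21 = (j - 3)*(j - 1)*(j + 7)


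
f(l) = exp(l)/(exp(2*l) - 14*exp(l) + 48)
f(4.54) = 0.01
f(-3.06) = 0.00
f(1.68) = 3.21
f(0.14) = 0.03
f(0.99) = 0.15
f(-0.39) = 0.02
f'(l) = (-2*exp(2*l) + 14*exp(l))*exp(l)/(exp(2*l) - 14*exp(l) + 48)^2 + exp(l)/(exp(2*l) - 14*exp(l) + 48) = (48 - exp(2*l))*exp(l)/(exp(4*l) - 28*exp(3*l) + 292*exp(2*l) - 1344*exp(l) + 2304)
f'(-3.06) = 0.00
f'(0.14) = 0.05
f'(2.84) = -0.41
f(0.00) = 0.03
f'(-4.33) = 0.00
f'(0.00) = 0.04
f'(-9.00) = 0.00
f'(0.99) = 0.36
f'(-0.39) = 0.02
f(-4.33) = 0.00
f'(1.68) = 36.90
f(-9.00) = 0.00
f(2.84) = 0.17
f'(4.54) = -0.01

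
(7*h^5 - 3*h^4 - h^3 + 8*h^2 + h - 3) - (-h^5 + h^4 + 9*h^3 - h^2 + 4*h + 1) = 8*h^5 - 4*h^4 - 10*h^3 + 9*h^2 - 3*h - 4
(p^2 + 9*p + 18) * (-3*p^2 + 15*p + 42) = -3*p^4 - 12*p^3 + 123*p^2 + 648*p + 756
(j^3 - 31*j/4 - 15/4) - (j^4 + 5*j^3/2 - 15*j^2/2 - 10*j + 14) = -j^4 - 3*j^3/2 + 15*j^2/2 + 9*j/4 - 71/4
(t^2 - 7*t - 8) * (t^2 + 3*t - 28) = t^4 - 4*t^3 - 57*t^2 + 172*t + 224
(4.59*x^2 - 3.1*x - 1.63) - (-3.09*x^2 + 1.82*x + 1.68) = 7.68*x^2 - 4.92*x - 3.31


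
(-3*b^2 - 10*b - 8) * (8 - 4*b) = 12*b^3 + 16*b^2 - 48*b - 64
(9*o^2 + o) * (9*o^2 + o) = 81*o^4 + 18*o^3 + o^2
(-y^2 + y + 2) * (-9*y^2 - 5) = 9*y^4 - 9*y^3 - 13*y^2 - 5*y - 10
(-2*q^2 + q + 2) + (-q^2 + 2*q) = -3*q^2 + 3*q + 2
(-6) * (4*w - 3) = 18 - 24*w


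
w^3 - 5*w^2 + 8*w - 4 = (w - 2)^2*(w - 1)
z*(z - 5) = z^2 - 5*z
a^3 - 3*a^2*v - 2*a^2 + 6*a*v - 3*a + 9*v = (a - 3)*(a + 1)*(a - 3*v)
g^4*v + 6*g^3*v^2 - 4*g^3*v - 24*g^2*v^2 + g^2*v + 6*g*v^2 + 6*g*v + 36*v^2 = (g - 3)*(g - 2)*(g + 6*v)*(g*v + v)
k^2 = k^2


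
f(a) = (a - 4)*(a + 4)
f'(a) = 2*a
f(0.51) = -15.74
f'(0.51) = 1.02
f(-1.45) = -13.90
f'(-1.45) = -2.90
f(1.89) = -12.43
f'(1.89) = 3.78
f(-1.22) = -14.51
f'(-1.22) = -2.44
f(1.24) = -14.46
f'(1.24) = 2.48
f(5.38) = 12.94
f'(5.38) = 10.76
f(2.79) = -8.22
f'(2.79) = 5.58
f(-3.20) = -5.76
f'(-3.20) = -6.40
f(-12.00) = 128.00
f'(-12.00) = -24.00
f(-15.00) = 209.00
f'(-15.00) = -30.00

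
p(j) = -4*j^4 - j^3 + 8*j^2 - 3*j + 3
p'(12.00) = -27891.00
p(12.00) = -83553.00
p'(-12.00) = 27021.00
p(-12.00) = -80025.00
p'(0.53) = 2.26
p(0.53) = 3.19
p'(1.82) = -80.27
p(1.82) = -25.88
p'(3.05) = -436.07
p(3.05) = -306.25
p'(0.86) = -1.64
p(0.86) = 3.51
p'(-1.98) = 77.76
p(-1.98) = -13.41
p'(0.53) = 2.26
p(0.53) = 3.19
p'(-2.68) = 240.55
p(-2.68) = -118.60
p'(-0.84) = -9.07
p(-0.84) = 9.77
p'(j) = -16*j^3 - 3*j^2 + 16*j - 3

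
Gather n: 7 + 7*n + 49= 7*n + 56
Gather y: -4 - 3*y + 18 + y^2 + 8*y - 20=y^2 + 5*y - 6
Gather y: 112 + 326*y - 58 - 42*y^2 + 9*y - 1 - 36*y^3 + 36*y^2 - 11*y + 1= -36*y^3 - 6*y^2 + 324*y + 54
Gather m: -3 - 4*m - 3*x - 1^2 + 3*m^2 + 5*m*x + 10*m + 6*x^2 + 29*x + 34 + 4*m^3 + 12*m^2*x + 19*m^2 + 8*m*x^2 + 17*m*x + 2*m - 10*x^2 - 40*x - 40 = 4*m^3 + m^2*(12*x + 22) + m*(8*x^2 + 22*x + 8) - 4*x^2 - 14*x - 10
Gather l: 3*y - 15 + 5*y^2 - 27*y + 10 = 5*y^2 - 24*y - 5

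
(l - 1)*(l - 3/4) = l^2 - 7*l/4 + 3/4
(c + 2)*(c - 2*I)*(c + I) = c^3 + 2*c^2 - I*c^2 + 2*c - 2*I*c + 4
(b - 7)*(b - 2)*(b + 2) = b^3 - 7*b^2 - 4*b + 28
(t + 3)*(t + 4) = t^2 + 7*t + 12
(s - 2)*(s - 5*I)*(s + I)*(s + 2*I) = s^4 - 2*s^3 - 2*I*s^3 + 13*s^2 + 4*I*s^2 - 26*s + 10*I*s - 20*I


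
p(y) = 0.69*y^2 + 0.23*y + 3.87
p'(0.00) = 0.23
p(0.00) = 3.87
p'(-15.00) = -20.47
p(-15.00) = 155.67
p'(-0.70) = -0.74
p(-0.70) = 4.05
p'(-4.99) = -6.66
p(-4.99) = 19.90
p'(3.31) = 4.80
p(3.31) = 12.19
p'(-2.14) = -2.72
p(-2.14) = 6.54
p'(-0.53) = -0.50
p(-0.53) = 3.94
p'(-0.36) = -0.27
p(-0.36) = 3.88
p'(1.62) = 2.47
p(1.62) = 6.05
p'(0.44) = 0.84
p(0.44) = 4.10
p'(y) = 1.38*y + 0.23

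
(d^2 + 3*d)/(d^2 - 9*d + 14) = d*(d + 3)/(d^2 - 9*d + 14)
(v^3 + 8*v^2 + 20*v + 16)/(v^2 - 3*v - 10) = (v^2 + 6*v + 8)/(v - 5)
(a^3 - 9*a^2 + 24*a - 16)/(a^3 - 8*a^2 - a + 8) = (a^2 - 8*a + 16)/(a^2 - 7*a - 8)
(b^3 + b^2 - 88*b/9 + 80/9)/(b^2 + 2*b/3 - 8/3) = (3*b^2 + 7*b - 20)/(3*(b + 2))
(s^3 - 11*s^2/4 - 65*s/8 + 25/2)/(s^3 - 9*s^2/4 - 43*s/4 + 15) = (s + 5/2)/(s + 3)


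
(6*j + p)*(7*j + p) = 42*j^2 + 13*j*p + p^2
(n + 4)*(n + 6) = n^2 + 10*n + 24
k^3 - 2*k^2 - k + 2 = (k - 2)*(k - 1)*(k + 1)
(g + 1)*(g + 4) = g^2 + 5*g + 4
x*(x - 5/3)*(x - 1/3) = x^3 - 2*x^2 + 5*x/9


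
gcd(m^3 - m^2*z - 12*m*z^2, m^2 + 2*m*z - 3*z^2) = m + 3*z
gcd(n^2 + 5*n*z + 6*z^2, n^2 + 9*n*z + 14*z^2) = n + 2*z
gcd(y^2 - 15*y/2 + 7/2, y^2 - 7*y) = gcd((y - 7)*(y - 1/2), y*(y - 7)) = y - 7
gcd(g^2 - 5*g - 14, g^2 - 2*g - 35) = g - 7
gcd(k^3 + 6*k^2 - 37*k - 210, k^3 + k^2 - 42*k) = k^2 + k - 42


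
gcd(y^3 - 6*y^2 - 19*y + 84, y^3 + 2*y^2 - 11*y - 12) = y^2 + y - 12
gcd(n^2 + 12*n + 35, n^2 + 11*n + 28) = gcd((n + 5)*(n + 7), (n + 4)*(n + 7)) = n + 7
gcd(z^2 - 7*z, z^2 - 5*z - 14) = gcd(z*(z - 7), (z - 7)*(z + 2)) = z - 7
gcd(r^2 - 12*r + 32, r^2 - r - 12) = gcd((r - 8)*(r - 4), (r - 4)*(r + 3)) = r - 4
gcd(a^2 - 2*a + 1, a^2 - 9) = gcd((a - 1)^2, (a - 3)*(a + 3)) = 1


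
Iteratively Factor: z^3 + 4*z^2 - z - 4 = (z + 1)*(z^2 + 3*z - 4) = (z - 1)*(z + 1)*(z + 4)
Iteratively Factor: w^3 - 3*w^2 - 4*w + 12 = (w - 3)*(w^2 - 4) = (w - 3)*(w - 2)*(w + 2)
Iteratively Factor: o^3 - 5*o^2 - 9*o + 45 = (o + 3)*(o^2 - 8*o + 15) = (o - 3)*(o + 3)*(o - 5)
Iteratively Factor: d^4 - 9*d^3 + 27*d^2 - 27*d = (d - 3)*(d^3 - 6*d^2 + 9*d) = (d - 3)^2*(d^2 - 3*d) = (d - 3)^3*(d)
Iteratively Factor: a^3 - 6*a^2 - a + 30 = (a + 2)*(a^2 - 8*a + 15) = (a - 3)*(a + 2)*(a - 5)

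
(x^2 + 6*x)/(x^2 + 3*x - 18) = x/(x - 3)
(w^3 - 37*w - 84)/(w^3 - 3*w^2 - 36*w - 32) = (w^2 - 4*w - 21)/(w^2 - 7*w - 8)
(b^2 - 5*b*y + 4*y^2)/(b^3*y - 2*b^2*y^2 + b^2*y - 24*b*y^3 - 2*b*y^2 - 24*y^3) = (-b^2 + 5*b*y - 4*y^2)/(y*(-b^3 + 2*b^2*y - b^2 + 24*b*y^2 + 2*b*y + 24*y^2))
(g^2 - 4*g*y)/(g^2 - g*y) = (g - 4*y)/(g - y)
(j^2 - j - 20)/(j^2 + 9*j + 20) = (j - 5)/(j + 5)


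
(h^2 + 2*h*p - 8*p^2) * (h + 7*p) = h^3 + 9*h^2*p + 6*h*p^2 - 56*p^3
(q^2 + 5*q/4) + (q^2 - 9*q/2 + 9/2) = 2*q^2 - 13*q/4 + 9/2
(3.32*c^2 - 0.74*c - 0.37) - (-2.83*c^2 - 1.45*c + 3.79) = 6.15*c^2 + 0.71*c - 4.16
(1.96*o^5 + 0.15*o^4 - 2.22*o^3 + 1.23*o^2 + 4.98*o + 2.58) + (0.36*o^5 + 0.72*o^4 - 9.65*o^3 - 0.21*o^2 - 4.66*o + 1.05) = 2.32*o^5 + 0.87*o^4 - 11.87*o^3 + 1.02*o^2 + 0.32*o + 3.63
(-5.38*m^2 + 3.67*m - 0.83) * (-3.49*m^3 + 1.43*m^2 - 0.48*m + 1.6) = 18.7762*m^5 - 20.5017*m^4 + 10.7272*m^3 - 11.5565*m^2 + 6.2704*m - 1.328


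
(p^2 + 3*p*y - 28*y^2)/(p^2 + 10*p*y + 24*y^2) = (p^2 + 3*p*y - 28*y^2)/(p^2 + 10*p*y + 24*y^2)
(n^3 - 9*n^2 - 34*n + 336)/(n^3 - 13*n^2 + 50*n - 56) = (n^2 - 2*n - 48)/(n^2 - 6*n + 8)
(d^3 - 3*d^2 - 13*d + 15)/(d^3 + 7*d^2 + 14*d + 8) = (d^3 - 3*d^2 - 13*d + 15)/(d^3 + 7*d^2 + 14*d + 8)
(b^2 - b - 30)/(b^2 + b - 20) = (b - 6)/(b - 4)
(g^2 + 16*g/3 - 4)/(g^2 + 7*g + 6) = (g - 2/3)/(g + 1)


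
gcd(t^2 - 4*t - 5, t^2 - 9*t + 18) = 1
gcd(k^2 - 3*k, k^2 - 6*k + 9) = k - 3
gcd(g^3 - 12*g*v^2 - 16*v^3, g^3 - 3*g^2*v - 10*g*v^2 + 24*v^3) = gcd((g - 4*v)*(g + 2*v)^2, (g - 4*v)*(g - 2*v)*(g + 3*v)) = -g + 4*v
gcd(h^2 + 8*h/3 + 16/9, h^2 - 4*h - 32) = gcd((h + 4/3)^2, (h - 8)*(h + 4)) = 1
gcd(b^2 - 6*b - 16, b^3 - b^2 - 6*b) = b + 2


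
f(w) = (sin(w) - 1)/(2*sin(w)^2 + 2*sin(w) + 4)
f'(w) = (-4*sin(w)*cos(w) - 2*cos(w))*(sin(w) - 1)/(2*sin(w)^2 + 2*sin(w) + 4)^2 + cos(w)/(2*sin(w)^2 + 2*sin(w) + 4)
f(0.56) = -0.08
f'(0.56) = 0.20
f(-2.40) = -0.47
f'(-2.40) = -0.14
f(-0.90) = -0.49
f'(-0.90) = 0.08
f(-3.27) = -0.20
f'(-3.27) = -0.35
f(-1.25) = -0.50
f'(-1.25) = 0.01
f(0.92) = -0.03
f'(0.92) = 0.10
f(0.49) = -0.10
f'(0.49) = 0.23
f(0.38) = -0.13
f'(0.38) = 0.27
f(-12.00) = -0.08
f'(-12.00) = 0.20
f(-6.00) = -0.15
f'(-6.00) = 0.30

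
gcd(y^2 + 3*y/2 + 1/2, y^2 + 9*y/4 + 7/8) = y + 1/2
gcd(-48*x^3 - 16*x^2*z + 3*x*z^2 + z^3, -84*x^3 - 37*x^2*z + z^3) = 12*x^2 + 7*x*z + z^2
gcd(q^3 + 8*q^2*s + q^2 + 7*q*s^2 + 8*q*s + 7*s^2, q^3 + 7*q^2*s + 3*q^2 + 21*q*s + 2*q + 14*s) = q^2 + 7*q*s + q + 7*s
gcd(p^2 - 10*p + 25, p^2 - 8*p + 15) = p - 5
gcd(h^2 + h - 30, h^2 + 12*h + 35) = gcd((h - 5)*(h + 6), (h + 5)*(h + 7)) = 1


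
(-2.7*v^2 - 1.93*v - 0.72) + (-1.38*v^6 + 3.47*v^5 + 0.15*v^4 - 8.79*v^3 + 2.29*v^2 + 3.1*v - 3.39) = -1.38*v^6 + 3.47*v^5 + 0.15*v^4 - 8.79*v^3 - 0.41*v^2 + 1.17*v - 4.11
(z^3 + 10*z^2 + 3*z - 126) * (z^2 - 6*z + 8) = z^5 + 4*z^4 - 49*z^3 - 64*z^2 + 780*z - 1008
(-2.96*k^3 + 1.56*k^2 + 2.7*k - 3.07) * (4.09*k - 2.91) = -12.1064*k^4 + 14.994*k^3 + 6.5034*k^2 - 20.4133*k + 8.9337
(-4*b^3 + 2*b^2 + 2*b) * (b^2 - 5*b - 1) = -4*b^5 + 22*b^4 - 4*b^3 - 12*b^2 - 2*b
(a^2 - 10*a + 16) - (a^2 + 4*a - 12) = 28 - 14*a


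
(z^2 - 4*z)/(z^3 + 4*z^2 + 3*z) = (z - 4)/(z^2 + 4*z + 3)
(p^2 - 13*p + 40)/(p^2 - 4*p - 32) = (p - 5)/(p + 4)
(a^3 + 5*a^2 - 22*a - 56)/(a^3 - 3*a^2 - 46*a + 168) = (a + 2)/(a - 6)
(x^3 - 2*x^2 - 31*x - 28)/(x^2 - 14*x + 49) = (x^2 + 5*x + 4)/(x - 7)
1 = 1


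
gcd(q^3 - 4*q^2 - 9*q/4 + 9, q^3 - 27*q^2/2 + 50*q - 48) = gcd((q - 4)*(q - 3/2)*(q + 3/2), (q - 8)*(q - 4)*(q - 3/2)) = q^2 - 11*q/2 + 6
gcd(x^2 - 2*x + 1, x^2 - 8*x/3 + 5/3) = x - 1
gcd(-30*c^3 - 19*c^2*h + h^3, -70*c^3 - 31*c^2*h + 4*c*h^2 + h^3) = 10*c^2 + 3*c*h - h^2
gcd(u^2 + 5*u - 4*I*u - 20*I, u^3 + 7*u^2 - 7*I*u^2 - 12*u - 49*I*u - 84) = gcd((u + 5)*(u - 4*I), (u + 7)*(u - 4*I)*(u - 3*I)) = u - 4*I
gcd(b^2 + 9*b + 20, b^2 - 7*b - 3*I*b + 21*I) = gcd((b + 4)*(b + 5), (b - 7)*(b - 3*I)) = 1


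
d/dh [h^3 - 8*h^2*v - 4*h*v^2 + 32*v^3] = 3*h^2 - 16*h*v - 4*v^2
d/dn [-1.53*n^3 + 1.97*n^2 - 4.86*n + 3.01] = -4.59*n^2 + 3.94*n - 4.86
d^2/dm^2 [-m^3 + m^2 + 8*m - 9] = 2 - 6*m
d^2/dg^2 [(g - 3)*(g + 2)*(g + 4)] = 6*g + 6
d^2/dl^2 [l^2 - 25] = 2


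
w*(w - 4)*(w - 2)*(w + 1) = w^4 - 5*w^3 + 2*w^2 + 8*w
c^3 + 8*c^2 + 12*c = c*(c + 2)*(c + 6)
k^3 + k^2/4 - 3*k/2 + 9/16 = (k - 3/4)*(k - 1/2)*(k + 3/2)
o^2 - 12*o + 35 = (o - 7)*(o - 5)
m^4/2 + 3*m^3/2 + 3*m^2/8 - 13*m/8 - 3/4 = (m/2 + 1)*(m - 1)*(m + 1/2)*(m + 3/2)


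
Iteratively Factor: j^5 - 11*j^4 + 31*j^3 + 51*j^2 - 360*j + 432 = (j - 3)*(j^4 - 8*j^3 + 7*j^2 + 72*j - 144) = (j - 3)*(j + 3)*(j^3 - 11*j^2 + 40*j - 48) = (j - 4)*(j - 3)*(j + 3)*(j^2 - 7*j + 12) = (j - 4)*(j - 3)^2*(j + 3)*(j - 4)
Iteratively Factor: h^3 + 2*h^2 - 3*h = (h - 1)*(h^2 + 3*h) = (h - 1)*(h + 3)*(h)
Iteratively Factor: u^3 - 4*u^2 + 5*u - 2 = (u - 1)*(u^2 - 3*u + 2) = (u - 1)^2*(u - 2)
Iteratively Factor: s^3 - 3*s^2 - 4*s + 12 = (s - 3)*(s^2 - 4) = (s - 3)*(s + 2)*(s - 2)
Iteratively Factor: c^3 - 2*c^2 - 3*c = (c)*(c^2 - 2*c - 3) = c*(c - 3)*(c + 1)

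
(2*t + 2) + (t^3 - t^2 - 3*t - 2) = t^3 - t^2 - t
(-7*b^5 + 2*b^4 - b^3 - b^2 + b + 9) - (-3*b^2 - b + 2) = -7*b^5 + 2*b^4 - b^3 + 2*b^2 + 2*b + 7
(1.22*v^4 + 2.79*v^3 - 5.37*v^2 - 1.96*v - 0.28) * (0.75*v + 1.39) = 0.915*v^5 + 3.7883*v^4 - 0.1494*v^3 - 8.9343*v^2 - 2.9344*v - 0.3892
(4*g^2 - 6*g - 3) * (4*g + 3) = 16*g^3 - 12*g^2 - 30*g - 9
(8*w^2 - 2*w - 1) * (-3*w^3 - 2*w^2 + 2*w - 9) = -24*w^5 - 10*w^4 + 23*w^3 - 74*w^2 + 16*w + 9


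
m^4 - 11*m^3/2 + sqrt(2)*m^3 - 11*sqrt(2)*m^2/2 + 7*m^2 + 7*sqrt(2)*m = m*(m - 7/2)*(m - 2)*(m + sqrt(2))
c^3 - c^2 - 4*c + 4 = (c - 2)*(c - 1)*(c + 2)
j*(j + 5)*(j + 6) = j^3 + 11*j^2 + 30*j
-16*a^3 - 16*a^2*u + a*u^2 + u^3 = (-4*a + u)*(a + u)*(4*a + u)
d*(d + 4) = d^2 + 4*d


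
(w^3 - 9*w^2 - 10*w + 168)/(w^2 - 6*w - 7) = (w^2 - 2*w - 24)/(w + 1)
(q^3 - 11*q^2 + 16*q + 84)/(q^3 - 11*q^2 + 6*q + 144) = (q^2 - 5*q - 14)/(q^2 - 5*q - 24)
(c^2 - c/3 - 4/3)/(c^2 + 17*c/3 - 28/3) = (c + 1)/(c + 7)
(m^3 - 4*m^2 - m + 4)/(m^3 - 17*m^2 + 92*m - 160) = (m^2 - 1)/(m^2 - 13*m + 40)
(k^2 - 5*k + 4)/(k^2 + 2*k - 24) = (k - 1)/(k + 6)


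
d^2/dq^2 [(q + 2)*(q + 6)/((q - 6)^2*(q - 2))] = 2*(q^4 + 36*q^3 - 48*q^2 - 784*q + 1968)/(q^7 - 30*q^6 + 372*q^5 - 2456*q^4 + 9264*q^3 - 19872*q^2 + 22464*q - 10368)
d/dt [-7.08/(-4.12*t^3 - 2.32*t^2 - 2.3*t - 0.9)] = (-87.5088*t^2 - 32.8512*t - 16.284)/(4.12*t^3 + 2.32*t^2 + 2.3*t + 0.9)^2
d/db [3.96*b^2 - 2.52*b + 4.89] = 7.92*b - 2.52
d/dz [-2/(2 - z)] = -2/(z - 2)^2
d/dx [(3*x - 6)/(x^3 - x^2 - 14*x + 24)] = 3*(-2*x - 1)/(x^4 + 2*x^3 - 23*x^2 - 24*x + 144)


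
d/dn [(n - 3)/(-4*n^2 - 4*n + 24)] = (-n^2 - n + (n - 3)*(2*n + 1) + 6)/(4*(n^2 + n - 6)^2)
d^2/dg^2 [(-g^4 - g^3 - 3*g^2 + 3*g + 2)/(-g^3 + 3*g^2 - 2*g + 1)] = 2*(13*g^6 - 30*g^5 + 24*g^4 + 51*g^3 - 111*g^2 + 60*g - 5)/(g^9 - 9*g^8 + 33*g^7 - 66*g^6 + 84*g^5 - 75*g^4 + 47*g^3 - 21*g^2 + 6*g - 1)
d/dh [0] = 0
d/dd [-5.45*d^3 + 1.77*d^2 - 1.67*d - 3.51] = -16.35*d^2 + 3.54*d - 1.67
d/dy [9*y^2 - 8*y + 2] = 18*y - 8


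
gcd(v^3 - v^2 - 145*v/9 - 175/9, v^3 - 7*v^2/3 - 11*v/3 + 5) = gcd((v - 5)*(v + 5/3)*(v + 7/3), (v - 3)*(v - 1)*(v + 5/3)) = v + 5/3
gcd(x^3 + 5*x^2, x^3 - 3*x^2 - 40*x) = x^2 + 5*x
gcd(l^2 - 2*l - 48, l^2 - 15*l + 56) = l - 8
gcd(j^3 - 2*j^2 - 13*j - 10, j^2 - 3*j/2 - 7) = j + 2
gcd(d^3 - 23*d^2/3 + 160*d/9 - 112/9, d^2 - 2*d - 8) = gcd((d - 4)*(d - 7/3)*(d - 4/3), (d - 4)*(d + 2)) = d - 4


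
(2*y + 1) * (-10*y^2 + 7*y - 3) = -20*y^3 + 4*y^2 + y - 3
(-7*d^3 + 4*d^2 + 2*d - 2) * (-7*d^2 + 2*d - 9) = 49*d^5 - 42*d^4 + 57*d^3 - 18*d^2 - 22*d + 18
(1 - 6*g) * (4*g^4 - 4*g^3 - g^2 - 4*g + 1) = -24*g^5 + 28*g^4 + 2*g^3 + 23*g^2 - 10*g + 1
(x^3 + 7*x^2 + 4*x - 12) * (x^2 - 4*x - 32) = x^5 + 3*x^4 - 56*x^3 - 252*x^2 - 80*x + 384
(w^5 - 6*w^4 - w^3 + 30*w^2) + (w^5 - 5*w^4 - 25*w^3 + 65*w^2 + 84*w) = 2*w^5 - 11*w^4 - 26*w^3 + 95*w^2 + 84*w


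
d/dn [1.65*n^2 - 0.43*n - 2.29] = 3.3*n - 0.43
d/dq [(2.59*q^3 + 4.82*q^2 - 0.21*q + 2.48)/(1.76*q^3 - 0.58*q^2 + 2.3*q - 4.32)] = (-1.77635683940025e-15*q^5 - 9.9854*q^4 + 12.6532*q^3 - 35.6966*q^2 - 38.768*q - 4.7968)/(3.0976*q^6 - 2.0416*q^5 + 8.4324*q^4 - 17.8744*q^3 + 10.3012*q^2 - 19.872*q + 18.6624)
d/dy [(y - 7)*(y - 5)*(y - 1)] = 3*y^2 - 26*y + 47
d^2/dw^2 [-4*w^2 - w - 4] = -8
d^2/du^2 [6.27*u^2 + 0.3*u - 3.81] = 12.5400000000000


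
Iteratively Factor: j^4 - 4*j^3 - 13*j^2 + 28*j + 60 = (j + 2)*(j^3 - 6*j^2 - j + 30) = (j - 5)*(j + 2)*(j^2 - j - 6) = (j - 5)*(j + 2)^2*(j - 3)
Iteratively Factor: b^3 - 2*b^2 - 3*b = (b)*(b^2 - 2*b - 3) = b*(b + 1)*(b - 3)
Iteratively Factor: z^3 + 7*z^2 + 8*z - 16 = (z + 4)*(z^2 + 3*z - 4) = (z - 1)*(z + 4)*(z + 4)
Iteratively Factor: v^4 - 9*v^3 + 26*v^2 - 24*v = (v - 3)*(v^3 - 6*v^2 + 8*v) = (v - 3)*(v - 2)*(v^2 - 4*v) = (v - 4)*(v - 3)*(v - 2)*(v)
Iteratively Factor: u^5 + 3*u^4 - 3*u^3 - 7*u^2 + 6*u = (u - 1)*(u^4 + 4*u^3 + u^2 - 6*u) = u*(u - 1)*(u^3 + 4*u^2 + u - 6) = u*(u - 1)*(u + 2)*(u^2 + 2*u - 3) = u*(u - 1)^2*(u + 2)*(u + 3)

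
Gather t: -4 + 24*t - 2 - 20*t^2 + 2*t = -20*t^2 + 26*t - 6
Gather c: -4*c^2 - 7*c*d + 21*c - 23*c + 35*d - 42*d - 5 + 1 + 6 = -4*c^2 + c*(-7*d - 2) - 7*d + 2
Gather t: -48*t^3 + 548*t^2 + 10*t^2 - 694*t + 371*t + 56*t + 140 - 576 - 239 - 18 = -48*t^3 + 558*t^2 - 267*t - 693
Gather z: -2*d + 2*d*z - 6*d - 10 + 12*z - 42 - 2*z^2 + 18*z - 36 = -8*d - 2*z^2 + z*(2*d + 30) - 88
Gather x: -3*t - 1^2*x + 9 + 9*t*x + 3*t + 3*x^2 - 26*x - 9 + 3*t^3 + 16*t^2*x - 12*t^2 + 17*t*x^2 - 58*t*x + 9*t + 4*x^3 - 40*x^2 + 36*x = 3*t^3 - 12*t^2 + 9*t + 4*x^3 + x^2*(17*t - 37) + x*(16*t^2 - 49*t + 9)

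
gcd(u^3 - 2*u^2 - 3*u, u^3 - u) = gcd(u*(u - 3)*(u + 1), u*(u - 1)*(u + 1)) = u^2 + u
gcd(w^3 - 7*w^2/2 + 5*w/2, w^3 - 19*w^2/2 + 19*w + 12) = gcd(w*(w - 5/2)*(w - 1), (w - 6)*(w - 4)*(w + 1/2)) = 1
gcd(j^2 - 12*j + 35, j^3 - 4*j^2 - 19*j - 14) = j - 7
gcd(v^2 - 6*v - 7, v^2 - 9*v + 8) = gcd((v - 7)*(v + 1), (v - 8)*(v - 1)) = 1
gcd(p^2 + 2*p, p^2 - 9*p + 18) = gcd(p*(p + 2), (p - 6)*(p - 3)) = 1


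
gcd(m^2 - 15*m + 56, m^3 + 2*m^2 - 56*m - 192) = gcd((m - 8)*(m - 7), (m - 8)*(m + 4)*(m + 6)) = m - 8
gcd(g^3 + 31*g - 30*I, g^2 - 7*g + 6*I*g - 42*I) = g + 6*I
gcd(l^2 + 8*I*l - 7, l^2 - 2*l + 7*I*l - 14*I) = l + 7*I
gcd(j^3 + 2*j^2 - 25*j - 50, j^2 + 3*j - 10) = j + 5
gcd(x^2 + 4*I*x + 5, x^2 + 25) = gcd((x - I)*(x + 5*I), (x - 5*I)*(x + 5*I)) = x + 5*I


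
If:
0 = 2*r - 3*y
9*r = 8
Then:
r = 8/9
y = 16/27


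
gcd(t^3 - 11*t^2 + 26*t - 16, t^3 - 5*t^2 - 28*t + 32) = t^2 - 9*t + 8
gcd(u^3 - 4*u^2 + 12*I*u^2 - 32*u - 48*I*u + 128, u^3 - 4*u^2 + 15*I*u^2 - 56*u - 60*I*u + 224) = u^2 + u*(-4 + 8*I) - 32*I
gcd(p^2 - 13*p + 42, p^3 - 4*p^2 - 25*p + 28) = p - 7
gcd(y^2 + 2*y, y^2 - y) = y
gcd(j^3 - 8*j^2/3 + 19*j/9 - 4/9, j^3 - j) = j - 1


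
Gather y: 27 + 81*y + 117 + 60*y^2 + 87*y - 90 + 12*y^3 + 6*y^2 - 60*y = 12*y^3 + 66*y^2 + 108*y + 54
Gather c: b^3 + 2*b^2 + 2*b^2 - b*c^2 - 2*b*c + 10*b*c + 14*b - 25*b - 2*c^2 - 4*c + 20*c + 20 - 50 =b^3 + 4*b^2 - 11*b + c^2*(-b - 2) + c*(8*b + 16) - 30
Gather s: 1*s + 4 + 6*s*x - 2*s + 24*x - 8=s*(6*x - 1) + 24*x - 4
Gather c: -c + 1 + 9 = 10 - c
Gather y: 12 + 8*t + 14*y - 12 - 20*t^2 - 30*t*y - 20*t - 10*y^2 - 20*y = -20*t^2 - 12*t - 10*y^2 + y*(-30*t - 6)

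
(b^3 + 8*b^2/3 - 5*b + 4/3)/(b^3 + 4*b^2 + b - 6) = (3*b^2 + 11*b - 4)/(3*(b^2 + 5*b + 6))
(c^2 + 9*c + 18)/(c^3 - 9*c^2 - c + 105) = (c + 6)/(c^2 - 12*c + 35)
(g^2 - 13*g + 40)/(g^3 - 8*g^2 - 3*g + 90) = (g - 8)/(g^2 - 3*g - 18)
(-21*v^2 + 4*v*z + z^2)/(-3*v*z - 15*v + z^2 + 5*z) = (7*v + z)/(z + 5)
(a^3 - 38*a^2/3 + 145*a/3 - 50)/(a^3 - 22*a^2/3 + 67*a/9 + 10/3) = 3*(a - 5)/(3*a + 1)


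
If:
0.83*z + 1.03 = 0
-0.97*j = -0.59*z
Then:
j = -0.75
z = -1.24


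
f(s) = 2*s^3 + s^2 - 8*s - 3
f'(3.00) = 52.00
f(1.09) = -7.94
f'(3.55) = 74.72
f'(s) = 6*s^2 + 2*s - 8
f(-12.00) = -3219.00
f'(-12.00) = 832.00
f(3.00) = 36.00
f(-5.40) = -245.57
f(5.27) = 275.34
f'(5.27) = 169.18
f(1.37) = -6.94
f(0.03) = -3.24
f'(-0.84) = -5.45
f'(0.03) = -7.93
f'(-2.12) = 14.73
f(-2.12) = -0.60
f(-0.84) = 3.24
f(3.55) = 70.68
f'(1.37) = 6.00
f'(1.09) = 1.31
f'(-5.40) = 156.16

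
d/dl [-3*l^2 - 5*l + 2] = -6*l - 5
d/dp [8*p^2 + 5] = 16*p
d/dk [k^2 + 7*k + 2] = 2*k + 7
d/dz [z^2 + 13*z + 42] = 2*z + 13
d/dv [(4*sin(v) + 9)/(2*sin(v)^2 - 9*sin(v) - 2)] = (-8*sin(v)^2 - 36*sin(v) + 73)*cos(v)/(9*sin(v) + 2*cos(v)^2)^2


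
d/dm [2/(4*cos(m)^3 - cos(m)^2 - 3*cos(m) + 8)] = 8*(-sin(2*m) + 3*sin(3*m))/(-cos(2*m) + 2*cos(3*m) + 15)^2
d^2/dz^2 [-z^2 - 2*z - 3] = -2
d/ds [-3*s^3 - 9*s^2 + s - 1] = -9*s^2 - 18*s + 1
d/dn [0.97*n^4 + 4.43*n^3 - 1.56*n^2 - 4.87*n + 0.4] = 3.88*n^3 + 13.29*n^2 - 3.12*n - 4.87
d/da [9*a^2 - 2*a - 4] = 18*a - 2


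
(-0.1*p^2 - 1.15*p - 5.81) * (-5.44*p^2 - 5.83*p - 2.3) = 0.544*p^4 + 6.839*p^3 + 38.5409*p^2 + 36.5173*p + 13.363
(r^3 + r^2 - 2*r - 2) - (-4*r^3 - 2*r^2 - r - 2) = 5*r^3 + 3*r^2 - r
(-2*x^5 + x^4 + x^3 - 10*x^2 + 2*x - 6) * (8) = -16*x^5 + 8*x^4 + 8*x^3 - 80*x^2 + 16*x - 48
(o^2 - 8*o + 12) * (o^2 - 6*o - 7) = o^4 - 14*o^3 + 53*o^2 - 16*o - 84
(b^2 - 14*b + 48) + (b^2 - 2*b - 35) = 2*b^2 - 16*b + 13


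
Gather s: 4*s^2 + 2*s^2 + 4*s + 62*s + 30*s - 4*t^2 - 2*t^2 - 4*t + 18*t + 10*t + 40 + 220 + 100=6*s^2 + 96*s - 6*t^2 + 24*t + 360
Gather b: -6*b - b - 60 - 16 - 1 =-7*b - 77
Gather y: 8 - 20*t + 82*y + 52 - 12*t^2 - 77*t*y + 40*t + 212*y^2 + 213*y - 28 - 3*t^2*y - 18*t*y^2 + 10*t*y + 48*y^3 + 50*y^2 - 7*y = -12*t^2 + 20*t + 48*y^3 + y^2*(262 - 18*t) + y*(-3*t^2 - 67*t + 288) + 32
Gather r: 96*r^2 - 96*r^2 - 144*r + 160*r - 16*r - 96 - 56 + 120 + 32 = 0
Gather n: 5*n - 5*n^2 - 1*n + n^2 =-4*n^2 + 4*n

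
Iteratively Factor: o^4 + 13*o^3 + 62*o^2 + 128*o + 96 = (o + 3)*(o^3 + 10*o^2 + 32*o + 32) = (o + 3)*(o + 4)*(o^2 + 6*o + 8) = (o + 3)*(o + 4)^2*(o + 2)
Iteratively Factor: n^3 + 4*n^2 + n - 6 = (n + 2)*(n^2 + 2*n - 3) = (n + 2)*(n + 3)*(n - 1)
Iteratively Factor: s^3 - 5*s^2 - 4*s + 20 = (s - 2)*(s^2 - 3*s - 10) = (s - 5)*(s - 2)*(s + 2)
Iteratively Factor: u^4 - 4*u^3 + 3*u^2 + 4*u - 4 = (u + 1)*(u^3 - 5*u^2 + 8*u - 4) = (u - 1)*(u + 1)*(u^2 - 4*u + 4) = (u - 2)*(u - 1)*(u + 1)*(u - 2)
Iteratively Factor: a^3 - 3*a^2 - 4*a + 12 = (a - 2)*(a^2 - a - 6) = (a - 3)*(a - 2)*(a + 2)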